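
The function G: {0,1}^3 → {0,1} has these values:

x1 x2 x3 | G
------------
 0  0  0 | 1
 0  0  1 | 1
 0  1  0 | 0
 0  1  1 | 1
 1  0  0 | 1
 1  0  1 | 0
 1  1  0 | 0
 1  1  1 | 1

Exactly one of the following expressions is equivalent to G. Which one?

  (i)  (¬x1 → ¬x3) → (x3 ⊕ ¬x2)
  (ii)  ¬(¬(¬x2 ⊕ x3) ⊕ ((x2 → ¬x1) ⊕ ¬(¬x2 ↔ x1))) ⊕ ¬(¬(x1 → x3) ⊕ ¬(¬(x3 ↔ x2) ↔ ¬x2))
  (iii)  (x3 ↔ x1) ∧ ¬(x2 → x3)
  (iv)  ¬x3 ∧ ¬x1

(ii): at (0,1,0) it gives 1, but G = 0 — eliminated.
(iii): at (0,0,0) it gives 0, but G = 1 — eliminated.
(iv): at (0,0,1) it gives 0, but G = 1 — eliminated.
(i) is the remaining candidate, and it agrees with G on all 8 inputs.

i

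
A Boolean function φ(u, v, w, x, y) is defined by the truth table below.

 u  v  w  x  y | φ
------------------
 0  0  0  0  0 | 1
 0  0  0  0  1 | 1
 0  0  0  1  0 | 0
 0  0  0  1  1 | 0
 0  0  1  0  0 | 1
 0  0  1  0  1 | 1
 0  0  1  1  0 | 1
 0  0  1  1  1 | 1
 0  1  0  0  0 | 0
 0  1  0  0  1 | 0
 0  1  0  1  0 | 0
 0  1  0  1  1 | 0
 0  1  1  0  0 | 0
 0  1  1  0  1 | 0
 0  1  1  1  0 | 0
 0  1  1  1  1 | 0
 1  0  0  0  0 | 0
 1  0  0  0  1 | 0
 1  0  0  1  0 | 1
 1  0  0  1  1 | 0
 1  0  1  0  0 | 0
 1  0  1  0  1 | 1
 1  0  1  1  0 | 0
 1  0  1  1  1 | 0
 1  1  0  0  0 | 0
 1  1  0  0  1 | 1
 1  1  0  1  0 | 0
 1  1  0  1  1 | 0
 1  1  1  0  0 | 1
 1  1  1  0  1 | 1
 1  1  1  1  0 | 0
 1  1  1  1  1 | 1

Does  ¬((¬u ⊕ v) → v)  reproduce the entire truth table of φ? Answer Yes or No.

No

Test each input against both φ and the formula:
  u=0, v=0, w=0, x=0, y=0: formula gives 1, φ = 1 ✓
  u=0, v=0, w=0, x=0, y=1: formula gives 1, φ = 1 ✓
  u=0, v=0, w=0, x=1, y=0: formula gives 1, but φ = 0 ✗
Row (0,0,0,1,0) is a counterexample, so the formula is not equivalent to φ.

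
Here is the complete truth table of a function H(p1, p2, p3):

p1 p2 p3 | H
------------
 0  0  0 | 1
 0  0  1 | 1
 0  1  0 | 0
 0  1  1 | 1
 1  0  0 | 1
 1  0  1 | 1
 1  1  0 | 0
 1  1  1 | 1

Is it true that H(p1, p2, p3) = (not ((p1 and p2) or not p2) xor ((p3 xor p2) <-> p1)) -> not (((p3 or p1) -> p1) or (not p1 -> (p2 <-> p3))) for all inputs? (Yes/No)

Check the formula against H row by row:
  p1=0, p2=0, p3=0: formula gives 0, but H = 1 ✗
Row (0,0,0) is a counterexample, so the formula is not equivalent to H.

No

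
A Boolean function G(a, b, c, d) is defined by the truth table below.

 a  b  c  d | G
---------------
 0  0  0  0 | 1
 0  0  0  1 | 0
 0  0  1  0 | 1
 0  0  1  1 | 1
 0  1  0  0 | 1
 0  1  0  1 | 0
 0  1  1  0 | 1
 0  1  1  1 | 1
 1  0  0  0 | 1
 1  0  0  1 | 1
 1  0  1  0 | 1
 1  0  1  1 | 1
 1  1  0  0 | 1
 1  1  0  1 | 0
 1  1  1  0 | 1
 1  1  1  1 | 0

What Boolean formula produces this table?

G is 0 on only 4 rows — (0,0,0,1), (0,1,0,1), (1,1,0,1), (1,1,1,1). Writing each as a minterm (¬a·¬b·¬c·d, ¬a·b·¬c·d, a·b·¬c·d, a·b·c·d) and OR-ing them characterizes exactly where G=0, so G is the negation of that disjunction.

G(a, b, c, d) = not ((((((not a and not b) and not c) and d) or (((not a and b) and not c) and d)) or (((a and b) and not c) and d)) or (((a and b) and c) and d))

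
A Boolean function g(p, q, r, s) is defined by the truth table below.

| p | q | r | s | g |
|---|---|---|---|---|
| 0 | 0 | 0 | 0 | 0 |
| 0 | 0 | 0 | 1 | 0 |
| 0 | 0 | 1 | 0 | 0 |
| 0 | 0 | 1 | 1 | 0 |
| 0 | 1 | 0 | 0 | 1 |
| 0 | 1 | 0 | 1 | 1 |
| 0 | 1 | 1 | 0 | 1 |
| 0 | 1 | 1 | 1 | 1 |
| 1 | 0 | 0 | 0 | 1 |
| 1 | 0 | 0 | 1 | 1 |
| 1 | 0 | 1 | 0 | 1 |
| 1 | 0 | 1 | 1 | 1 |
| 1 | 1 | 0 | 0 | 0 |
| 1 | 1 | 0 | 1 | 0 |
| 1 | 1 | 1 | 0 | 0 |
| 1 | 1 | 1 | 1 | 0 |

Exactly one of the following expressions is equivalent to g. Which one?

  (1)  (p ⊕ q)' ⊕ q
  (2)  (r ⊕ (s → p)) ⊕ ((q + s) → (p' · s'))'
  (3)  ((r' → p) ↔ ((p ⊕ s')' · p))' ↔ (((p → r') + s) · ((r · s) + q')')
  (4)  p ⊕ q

4

(1): at (0,0,0,0) it gives 1, but g = 0 — eliminated.
(2): at (0,0,0,0) it gives 1, but g = 0 — eliminated.
(3): at (0,0,0,0) it gives 1, but g = 0 — eliminated.
(4) is the remaining candidate, and it agrees with g on all 16 inputs.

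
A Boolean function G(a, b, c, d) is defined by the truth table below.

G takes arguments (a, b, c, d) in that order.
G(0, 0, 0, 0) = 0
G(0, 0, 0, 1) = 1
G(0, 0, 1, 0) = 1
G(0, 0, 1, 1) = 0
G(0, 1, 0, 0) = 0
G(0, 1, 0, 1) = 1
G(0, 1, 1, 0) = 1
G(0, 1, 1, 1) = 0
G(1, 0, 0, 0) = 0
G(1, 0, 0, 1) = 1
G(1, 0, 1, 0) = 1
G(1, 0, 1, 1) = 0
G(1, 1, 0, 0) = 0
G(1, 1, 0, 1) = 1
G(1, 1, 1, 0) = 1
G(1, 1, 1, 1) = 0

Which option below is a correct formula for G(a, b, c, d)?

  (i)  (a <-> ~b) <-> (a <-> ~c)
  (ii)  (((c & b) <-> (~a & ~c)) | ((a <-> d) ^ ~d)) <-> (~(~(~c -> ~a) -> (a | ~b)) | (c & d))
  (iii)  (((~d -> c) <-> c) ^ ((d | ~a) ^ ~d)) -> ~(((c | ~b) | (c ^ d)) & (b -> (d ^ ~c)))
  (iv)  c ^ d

iv

(i) disagrees with G on (0,0,0,0) (formula → 1, table → 0); rule it out.
(ii) disagrees with G on (0,0,0,0) (formula → 1, table → 0); rule it out.
(iii) disagrees with G on (0,0,0,1) (formula → 0, table → 1); rule it out.
Only (iv) survives; checking it on all 16 rows confirms it matches G.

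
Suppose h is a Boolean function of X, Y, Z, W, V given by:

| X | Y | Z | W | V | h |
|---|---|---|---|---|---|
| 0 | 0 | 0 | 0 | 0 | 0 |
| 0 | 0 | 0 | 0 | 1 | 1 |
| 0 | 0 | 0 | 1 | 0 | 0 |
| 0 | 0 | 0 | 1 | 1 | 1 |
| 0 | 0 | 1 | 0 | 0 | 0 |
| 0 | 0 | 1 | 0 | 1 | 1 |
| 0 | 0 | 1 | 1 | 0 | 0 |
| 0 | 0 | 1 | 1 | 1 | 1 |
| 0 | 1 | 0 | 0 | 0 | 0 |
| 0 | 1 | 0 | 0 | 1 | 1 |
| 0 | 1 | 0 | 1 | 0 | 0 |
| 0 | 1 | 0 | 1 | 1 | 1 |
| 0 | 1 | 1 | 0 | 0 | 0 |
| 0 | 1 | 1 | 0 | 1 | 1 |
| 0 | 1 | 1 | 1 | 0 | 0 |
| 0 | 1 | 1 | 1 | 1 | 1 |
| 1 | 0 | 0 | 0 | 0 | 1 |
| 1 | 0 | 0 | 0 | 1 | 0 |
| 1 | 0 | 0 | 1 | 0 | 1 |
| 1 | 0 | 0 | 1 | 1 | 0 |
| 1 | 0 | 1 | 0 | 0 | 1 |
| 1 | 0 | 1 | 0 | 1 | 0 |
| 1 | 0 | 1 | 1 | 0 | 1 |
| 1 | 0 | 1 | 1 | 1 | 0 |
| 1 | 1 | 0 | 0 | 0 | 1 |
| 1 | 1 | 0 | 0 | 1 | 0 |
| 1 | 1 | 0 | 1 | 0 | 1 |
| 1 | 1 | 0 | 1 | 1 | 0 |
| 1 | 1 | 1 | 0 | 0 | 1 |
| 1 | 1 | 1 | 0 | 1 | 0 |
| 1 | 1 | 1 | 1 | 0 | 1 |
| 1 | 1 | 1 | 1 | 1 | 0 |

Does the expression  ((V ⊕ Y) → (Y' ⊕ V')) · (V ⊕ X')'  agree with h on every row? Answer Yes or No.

Check the formula against h row by row:
  X=0, Y=0, Z=0, W=0, V=0: formula gives 0, h = 0 ✓
  X=0, Y=0, Z=0, W=0, V=1: formula gives 1, h = 1 ✓
  X=0, Y=0, Z=0, W=1, V=0: formula gives 0, h = 0 ✓
  X=0, Y=0, Z=0, W=1, V=1: formula gives 1, h = 1 ✓
  … (the remaining 28 rows also agree.)
Every row agrees, so the formula is equivalent.

Yes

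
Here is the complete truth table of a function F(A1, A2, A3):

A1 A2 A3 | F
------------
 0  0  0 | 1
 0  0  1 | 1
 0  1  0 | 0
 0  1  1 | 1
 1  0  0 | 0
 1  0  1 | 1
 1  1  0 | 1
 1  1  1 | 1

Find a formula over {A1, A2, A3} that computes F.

The 0-rows are (0,1,0), (1,0,0). Take each as a conjunction (¬A1·A2·¬A3, A1·¬A2·¬A3), form their disjunction, and complement — that gives a formula that is 1 everywhere F is.

F(A1, A2, A3) = (((A1' · A2) · A3') + ((A1 · A2') · A3'))'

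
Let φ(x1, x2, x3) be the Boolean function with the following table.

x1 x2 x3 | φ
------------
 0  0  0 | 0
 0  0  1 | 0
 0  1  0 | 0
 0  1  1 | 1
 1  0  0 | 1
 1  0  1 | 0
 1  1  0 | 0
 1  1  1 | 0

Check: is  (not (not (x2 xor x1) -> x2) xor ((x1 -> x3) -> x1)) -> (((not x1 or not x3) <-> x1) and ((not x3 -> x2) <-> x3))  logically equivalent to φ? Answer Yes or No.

No

Evaluate (not (not (x2 xor x1) -> x2) xor ((x1 -> x3) -> x1)) -> (((not x1 or not x3) <-> x1) and ((not x3 -> x2) <-> x3)) on each row and compare to φ:
  x1=0, x2=0, x3=0: formula gives 0, φ = 0 ✓
  x1=0, x2=0, x3=1: formula gives 0, φ = 0 ✓
  x1=0, x2=1, x3=0: formula gives 1, but φ = 0 ✗
Row (0,1,0) is a counterexample, so the formula is not equivalent to φ.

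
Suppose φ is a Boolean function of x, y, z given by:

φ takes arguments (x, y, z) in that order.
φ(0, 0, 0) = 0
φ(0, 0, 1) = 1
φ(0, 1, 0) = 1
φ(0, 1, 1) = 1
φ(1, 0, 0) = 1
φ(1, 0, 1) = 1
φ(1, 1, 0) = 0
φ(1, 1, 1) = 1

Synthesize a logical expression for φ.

The 0-rows are (0,0,0), (1,1,0). Take each as a conjunction (¬x·¬y·¬z, x·y·¬z), form their disjunction, and complement — that gives a formula that is 1 everywhere φ is.

φ(x, y, z) = not (((not x and not y) and not z) or ((x and y) and not z))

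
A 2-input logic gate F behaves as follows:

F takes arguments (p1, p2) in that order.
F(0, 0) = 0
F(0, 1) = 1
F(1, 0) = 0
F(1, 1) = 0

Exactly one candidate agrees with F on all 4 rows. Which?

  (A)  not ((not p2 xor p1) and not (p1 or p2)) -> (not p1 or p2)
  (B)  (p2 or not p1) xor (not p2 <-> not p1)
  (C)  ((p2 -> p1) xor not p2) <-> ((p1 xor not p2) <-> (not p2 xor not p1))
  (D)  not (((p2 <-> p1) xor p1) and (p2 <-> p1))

(A) fails at (0,0): the formula yields 1, F is 0.
(C) fails at (0,0): the formula yields 1, F is 0.
(D) fails at (1,0): the formula yields 1, F is 0.
Only (B) survives; checking it on all 4 rows confirms it matches F.

B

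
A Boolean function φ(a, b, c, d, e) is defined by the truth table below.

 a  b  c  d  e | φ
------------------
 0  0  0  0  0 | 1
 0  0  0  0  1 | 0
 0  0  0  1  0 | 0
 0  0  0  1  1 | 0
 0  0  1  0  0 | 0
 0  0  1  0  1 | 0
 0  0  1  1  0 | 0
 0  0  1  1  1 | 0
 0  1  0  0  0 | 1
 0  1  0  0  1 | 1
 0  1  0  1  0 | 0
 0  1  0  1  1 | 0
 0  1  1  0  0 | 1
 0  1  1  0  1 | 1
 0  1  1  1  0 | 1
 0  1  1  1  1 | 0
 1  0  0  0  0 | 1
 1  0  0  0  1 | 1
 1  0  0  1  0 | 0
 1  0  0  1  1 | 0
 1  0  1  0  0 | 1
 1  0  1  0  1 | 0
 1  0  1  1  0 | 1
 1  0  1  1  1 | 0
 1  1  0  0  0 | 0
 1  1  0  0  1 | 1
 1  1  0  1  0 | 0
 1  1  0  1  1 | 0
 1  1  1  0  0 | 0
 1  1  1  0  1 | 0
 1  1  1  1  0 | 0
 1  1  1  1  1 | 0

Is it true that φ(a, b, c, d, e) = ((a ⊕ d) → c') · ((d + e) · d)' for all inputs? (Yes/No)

No

Evaluate ((a ⊕ d) → c') · ((d + e) · d)' on each row and compare to φ:
  a=0, b=0, c=0, d=0, e=0: formula gives 1, φ = 1 ✓
  a=0, b=0, c=0, d=0, e=1: formula gives 1, but φ = 0 ✗
Since they disagree at (0,0,0,0,1), the expression is not a correct formula for φ.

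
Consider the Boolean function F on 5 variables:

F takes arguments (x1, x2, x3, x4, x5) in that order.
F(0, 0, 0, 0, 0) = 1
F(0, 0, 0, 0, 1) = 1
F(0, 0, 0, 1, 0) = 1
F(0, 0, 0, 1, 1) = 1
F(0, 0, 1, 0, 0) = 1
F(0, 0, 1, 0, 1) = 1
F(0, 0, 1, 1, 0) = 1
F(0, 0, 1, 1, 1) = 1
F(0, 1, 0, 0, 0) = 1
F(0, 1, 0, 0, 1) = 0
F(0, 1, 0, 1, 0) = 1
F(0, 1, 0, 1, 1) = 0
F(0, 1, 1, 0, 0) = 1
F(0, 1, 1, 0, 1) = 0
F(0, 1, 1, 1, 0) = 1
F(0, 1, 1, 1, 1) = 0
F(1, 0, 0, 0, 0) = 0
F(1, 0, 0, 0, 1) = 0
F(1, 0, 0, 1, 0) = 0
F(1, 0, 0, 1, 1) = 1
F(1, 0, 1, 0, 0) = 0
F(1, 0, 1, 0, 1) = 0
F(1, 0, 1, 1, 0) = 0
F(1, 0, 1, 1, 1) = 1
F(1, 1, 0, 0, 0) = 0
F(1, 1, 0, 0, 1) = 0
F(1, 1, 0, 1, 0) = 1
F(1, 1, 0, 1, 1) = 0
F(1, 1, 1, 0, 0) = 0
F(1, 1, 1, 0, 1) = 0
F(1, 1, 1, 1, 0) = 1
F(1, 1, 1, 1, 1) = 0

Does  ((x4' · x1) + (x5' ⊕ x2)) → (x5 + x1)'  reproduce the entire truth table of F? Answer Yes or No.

Yes

Evaluate ((x4' · x1) + (x5' ⊕ x2)) → (x5 + x1)' on each row and compare to F:
  x1=0, x2=0, x3=0, x4=0, x5=0: formula gives 1, F = 1 ✓
  x1=0, x2=0, x3=0, x4=0, x5=1: formula gives 1, F = 1 ✓
  x1=0, x2=0, x3=0, x4=1, x5=0: formula gives 1, F = 1 ✓
  x1=0, x2=0, x3=0, x4=1, x5=1: formula gives 1, F = 1 ✓
  …and likewise for the remaining 28 rows.
All 32 rows match — the expression computes F exactly.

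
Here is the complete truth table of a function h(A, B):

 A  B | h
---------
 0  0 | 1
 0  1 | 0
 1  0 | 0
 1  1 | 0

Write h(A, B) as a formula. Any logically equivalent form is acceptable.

h(A, B) = not (A or B)

The output is 1 only when every input is 0 — NOR of all inputs.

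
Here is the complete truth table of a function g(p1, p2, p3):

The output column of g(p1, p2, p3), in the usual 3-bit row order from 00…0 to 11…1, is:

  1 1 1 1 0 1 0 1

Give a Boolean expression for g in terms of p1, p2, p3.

The 0-rows are (1,0,0), (1,1,0). Take each as a conjunction (p1·¬p2·¬p3, p1·p2·¬p3), form their disjunction, and complement — that gives a formula that is 1 everywhere g is.

g(p1, p2, p3) = ¬(((p1 ∧ ¬p2) ∧ ¬p3) ∨ ((p1 ∧ p2) ∧ ¬p3))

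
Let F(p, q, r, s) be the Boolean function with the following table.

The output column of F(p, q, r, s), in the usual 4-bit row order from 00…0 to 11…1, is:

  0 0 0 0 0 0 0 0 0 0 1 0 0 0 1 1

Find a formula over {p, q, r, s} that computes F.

F(p, q, r, s) = ((((p AND NOT q) AND r) AND NOT s) OR (((p AND q) AND r) AND NOT s)) OR (((p AND q) AND r) AND s)

F=1 on 3 inputs: (1,0,1,0), (1,1,1,0), (1,1,1,1). Reading each as a conjunction of literals (p·¬q·r·¬s, p·q·r·¬s, p·q·r·s) and taking the OR gives the canonical DNF.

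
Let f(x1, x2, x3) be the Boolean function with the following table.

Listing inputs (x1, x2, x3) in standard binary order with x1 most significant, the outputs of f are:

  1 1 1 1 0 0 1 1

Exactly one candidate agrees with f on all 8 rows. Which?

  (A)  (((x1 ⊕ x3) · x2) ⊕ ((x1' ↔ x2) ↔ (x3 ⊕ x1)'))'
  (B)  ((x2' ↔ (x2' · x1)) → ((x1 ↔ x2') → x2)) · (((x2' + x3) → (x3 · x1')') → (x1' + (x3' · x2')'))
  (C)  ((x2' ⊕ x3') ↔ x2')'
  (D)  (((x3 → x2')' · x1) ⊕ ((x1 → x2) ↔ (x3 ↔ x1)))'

(A) disagrees with f on (0,0,1) (formula → 0, table → 1); rule it out.
(C) disagrees with f on (0,0,1) (formula → 0, table → 1); rule it out.
(D) disagrees with f on (0,0,0) (formula → 0, table → 1); rule it out.
Only (B) survives; checking it on all 8 rows confirms it matches f.

B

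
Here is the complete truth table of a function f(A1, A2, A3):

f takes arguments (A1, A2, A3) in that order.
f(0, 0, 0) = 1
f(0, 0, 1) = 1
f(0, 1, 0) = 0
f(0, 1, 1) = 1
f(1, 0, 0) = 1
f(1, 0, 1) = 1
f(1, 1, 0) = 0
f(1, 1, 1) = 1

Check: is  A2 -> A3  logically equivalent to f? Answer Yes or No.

Yes

Test each input against both f and the formula:
  A1=0, A2=0, A3=0: formula gives 1, f = 1 ✓
  A1=0, A2=0, A3=1: formula gives 1, f = 1 ✓
  A1=0, A2=1, A3=0: formula gives 0, f = 0 ✓
  A1=0, A2=1, A3=1: formula gives 1, f = 1 ✓
  A1=1, A2=0, A3=0: formula gives 1, f = 1 ✓
  … (the remaining 3 rows also agree.)
Every row agrees, so the formula is equivalent.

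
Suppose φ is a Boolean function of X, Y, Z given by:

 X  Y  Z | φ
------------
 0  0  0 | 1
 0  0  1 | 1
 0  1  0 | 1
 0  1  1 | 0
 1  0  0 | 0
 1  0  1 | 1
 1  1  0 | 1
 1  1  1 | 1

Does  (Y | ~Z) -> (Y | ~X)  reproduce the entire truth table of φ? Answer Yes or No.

No

Evaluate (Y | ~Z) -> (Y | ~X) on each row and compare to φ:
  X=0, Y=0, Z=0: formula gives 1, φ = 1 ✓
  X=0, Y=0, Z=1: formula gives 1, φ = 1 ✓
  X=0, Y=1, Z=0: formula gives 1, φ = 1 ✓
  X=0, Y=1, Z=1: formula gives 1, but φ = 0 ✗
A single disagreement suffices: at (0,1,1) they differ, so the formula does not compute φ.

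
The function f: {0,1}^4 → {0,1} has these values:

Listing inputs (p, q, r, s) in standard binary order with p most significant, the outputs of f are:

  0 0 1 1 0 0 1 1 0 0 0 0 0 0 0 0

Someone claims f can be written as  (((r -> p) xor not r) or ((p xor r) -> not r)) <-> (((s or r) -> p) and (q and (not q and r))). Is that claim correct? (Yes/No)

Evaluate (((r -> p) xor not r) or ((p xor r) -> not r)) <-> (((s or r) -> p) and (q and (not q and r))) on each row and compare to f:
  p=0, q=0, r=0, s=0: formula gives 0, f = 0 ✓
  p=0, q=0, r=0, s=1: formula gives 0, f = 0 ✓
  p=0, q=0, r=1, s=0: formula gives 1, f = 1 ✓
  p=0, q=0, r=1, s=1: formula gives 1, f = 1 ✓
  … (the remaining 12 rows also agree.)
No disagreement on any input; they are logically equivalent.

Yes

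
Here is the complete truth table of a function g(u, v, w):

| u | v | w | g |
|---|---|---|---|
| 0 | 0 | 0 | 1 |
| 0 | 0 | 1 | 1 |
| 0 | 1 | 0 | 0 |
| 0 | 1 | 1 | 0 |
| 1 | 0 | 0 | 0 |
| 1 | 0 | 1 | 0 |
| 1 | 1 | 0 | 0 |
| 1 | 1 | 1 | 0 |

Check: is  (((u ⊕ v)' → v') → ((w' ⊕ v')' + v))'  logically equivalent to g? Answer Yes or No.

Evaluate (((u ⊕ v)' → v') → ((w' ⊕ v')' + v))' on each row and compare to g:
  u=0, v=0, w=0: formula gives 0, but g = 1 ✗
Since they disagree at (0,0,0), the expression is not a correct formula for g.

No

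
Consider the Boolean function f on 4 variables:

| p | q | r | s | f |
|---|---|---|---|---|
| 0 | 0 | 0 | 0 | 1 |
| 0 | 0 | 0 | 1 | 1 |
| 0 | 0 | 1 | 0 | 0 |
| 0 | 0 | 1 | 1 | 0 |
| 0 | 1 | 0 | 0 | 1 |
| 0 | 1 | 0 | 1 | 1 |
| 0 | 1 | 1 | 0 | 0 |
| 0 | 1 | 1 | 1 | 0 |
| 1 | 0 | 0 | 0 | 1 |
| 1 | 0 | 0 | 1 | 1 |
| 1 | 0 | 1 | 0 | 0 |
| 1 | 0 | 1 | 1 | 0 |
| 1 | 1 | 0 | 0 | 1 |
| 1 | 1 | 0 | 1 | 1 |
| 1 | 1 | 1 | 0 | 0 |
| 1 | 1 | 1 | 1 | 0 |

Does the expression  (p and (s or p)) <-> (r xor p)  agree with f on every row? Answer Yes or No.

Evaluate (p and (s or p)) <-> (r xor p) on each row and compare to f:
  p=0, q=0, r=0, s=0: formula gives 1, f = 1 ✓
  p=0, q=0, r=0, s=1: formula gives 1, f = 1 ✓
  p=0, q=0, r=1, s=0: formula gives 0, f = 0 ✓
  p=0, q=0, r=1, s=1: formula gives 0, f = 0 ✓
  … (the remaining 12 rows also agree.)
All 16 rows match — the expression computes f exactly.

Yes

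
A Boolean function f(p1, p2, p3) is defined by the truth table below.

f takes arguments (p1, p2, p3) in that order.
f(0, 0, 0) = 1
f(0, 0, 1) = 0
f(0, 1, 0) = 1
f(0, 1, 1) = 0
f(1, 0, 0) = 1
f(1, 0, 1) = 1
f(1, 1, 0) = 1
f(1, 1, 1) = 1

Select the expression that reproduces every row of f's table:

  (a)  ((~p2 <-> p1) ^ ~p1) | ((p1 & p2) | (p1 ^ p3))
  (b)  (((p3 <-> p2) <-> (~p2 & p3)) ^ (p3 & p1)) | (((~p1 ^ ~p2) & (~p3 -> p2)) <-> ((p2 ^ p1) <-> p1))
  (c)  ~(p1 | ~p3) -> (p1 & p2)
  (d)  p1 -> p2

c

(a): at (0,0,1) it gives 1, but f = 0 — eliminated.
(b): at (0,0,0) it gives 0, but f = 1 — eliminated.
(d): at (0,0,1) it gives 1, but f = 0 — eliminated.
(c) is the remaining candidate, and it agrees with f on all 8 inputs.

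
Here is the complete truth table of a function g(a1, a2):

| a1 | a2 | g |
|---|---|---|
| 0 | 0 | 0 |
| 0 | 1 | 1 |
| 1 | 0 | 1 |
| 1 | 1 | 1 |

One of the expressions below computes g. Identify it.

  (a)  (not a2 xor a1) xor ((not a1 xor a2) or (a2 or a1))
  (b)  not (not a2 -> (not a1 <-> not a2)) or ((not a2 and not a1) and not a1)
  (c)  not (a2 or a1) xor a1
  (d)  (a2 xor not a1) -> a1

(a) fails at (1,1): the formula yields 0, g is 1.
(b) fails at (0,0): the formula yields 1, g is 0.
(c) fails at (0,0): the formula yields 1, g is 0.
(d) is the remaining candidate, and it agrees with g on all 4 inputs.

d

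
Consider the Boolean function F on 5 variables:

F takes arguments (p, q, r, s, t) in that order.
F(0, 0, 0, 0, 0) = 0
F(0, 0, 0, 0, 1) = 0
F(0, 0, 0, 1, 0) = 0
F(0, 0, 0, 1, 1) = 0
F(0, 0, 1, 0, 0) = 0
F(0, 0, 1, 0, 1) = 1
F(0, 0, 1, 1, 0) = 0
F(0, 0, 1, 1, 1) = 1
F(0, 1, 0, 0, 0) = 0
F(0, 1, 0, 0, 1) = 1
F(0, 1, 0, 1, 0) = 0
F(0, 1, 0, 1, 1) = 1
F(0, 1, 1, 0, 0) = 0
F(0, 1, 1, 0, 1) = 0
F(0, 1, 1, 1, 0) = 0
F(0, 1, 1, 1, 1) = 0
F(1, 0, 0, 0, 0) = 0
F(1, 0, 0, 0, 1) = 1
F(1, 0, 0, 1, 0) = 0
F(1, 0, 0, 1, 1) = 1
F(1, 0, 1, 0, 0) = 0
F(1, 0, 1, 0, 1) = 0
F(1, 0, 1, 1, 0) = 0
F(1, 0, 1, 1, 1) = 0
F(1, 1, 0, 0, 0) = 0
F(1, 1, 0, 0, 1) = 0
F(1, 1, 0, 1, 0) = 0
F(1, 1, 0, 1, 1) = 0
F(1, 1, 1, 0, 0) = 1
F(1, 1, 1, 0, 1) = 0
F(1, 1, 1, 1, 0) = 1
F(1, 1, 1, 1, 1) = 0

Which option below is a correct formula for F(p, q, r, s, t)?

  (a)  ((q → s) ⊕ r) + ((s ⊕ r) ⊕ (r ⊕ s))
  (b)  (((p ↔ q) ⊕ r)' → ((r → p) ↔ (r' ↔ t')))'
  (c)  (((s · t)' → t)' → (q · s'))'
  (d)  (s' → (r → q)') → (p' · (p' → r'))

(a) disagrees with F on (0,0,0,0,0) (formula → 1, table → 0); rule it out.
(c) disagrees with F on (0,0,0,0,0) (formula → 1, table → 0); rule it out.
(d) disagrees with F on (0,0,0,0,0) (formula → 1, table → 0); rule it out.
Only (b) survives; checking it on all 32 rows confirms it matches F.

b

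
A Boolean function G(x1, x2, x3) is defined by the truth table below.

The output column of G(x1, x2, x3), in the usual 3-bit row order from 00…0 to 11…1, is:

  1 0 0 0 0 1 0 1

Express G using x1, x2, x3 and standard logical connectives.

G(x1, x2, x3) = (((NOT x1 AND NOT x2) AND NOT x3) OR ((x1 AND NOT x2) AND x3)) OR ((x1 AND x2) AND x3)

Collect the rows where G=1 — (0,0,0), (1,0,1), (1,1,1) — and write one minterm per row: ¬x1·¬x2·¬x3, x1·¬x2·x3, x1·x2·x3. Their union (logical OR) reproduces the table exactly.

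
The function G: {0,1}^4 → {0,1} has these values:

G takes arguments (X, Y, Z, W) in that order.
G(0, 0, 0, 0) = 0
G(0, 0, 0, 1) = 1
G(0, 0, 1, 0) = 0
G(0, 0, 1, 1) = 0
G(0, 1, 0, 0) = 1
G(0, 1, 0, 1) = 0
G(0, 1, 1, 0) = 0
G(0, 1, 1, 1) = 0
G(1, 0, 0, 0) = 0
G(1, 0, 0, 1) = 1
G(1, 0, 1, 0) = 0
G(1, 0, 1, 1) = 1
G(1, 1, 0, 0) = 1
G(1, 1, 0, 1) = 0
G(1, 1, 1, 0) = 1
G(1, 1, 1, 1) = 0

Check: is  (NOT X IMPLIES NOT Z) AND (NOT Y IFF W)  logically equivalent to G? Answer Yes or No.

Yes

Check the formula against G row by row:
  X=0, Y=0, Z=0, W=0: formula gives 0, G = 0 ✓
  X=0, Y=0, Z=0, W=1: formula gives 1, G = 1 ✓
  X=0, Y=0, Z=1, W=0: formula gives 0, G = 0 ✓
  X=0, Y=0, Z=1, W=1: formula gives 0, G = 0 ✓
  …and likewise for the remaining 12 rows.
Every row agrees, so the formula is equivalent.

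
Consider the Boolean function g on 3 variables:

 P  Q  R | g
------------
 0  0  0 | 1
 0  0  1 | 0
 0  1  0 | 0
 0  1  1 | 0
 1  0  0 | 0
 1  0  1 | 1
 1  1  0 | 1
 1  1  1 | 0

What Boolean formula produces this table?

The 1-rows are (0,0,0), (1,0,1), (1,1,0). Each contributes one minterm — ¬P·¬Q·¬R; P·¬Q·R; P·Q·¬R — and their disjunction is a sum-of-products form of g.

g(P, Q, R) = (((¬P ∧ ¬Q) ∧ ¬R) ∨ ((P ∧ ¬Q) ∧ R)) ∨ ((P ∧ Q) ∧ ¬R)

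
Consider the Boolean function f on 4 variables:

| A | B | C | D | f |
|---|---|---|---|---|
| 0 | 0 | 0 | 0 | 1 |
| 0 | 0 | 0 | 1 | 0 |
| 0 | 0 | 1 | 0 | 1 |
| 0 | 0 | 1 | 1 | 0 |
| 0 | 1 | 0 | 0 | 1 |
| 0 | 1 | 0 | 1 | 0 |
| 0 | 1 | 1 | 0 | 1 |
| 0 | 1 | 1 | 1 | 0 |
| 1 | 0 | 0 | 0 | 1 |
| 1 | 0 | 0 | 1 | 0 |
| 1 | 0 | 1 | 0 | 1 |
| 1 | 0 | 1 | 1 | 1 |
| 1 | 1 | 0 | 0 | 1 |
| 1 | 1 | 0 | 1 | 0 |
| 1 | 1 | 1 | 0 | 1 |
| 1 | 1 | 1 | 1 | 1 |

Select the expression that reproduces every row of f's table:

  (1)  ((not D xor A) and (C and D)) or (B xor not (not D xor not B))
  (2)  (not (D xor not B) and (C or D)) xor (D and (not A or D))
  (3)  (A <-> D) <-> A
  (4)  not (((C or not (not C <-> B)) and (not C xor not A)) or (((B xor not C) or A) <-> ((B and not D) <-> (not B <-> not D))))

(2): at (0,0,0,0) it gives 0, but f = 1 — eliminated.
(3): at (0,0,0,0) it gives 0, but f = 1 — eliminated.
(4): at (0,0,1,0) it gives 0, but f = 1 — eliminated.
That leaves (1). Evaluating it on every row reproduces the table of f exactly.

1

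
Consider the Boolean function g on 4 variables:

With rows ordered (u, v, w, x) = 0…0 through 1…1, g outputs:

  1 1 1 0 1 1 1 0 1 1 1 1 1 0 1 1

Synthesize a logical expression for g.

The 0-rows are (0,0,1,1), (0,1,1,1), (1,1,0,1). Take each as a conjunction (¬u·¬v·w·x, ¬u·v·w·x, u·v·¬w·x), form their disjunction, and complement — that gives a formula that is 1 everywhere g is.

g(u, v, w, x) = ~(((((~u & ~v) & w) & x) | (((~u & v) & w) & x)) | (((u & v) & ~w) & x))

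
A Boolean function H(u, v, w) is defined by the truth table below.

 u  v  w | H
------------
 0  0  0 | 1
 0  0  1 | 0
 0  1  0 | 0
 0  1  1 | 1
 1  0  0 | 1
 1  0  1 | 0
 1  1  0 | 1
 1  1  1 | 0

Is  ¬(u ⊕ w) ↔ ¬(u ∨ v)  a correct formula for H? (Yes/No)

Check the formula against H row by row:
  u=0, v=0, w=0: formula gives 1, H = 1 ✓
  u=0, v=0, w=1: formula gives 0, H = 0 ✓
  u=0, v=1, w=0: formula gives 0, H = 0 ✓
  u=0, v=1, w=1: formula gives 1, H = 1 ✓
  u=1, v=0, w=0: formula gives 1, H = 1 ✓
  …and likewise for the remaining 3 rows.
All 8 rows match — the expression computes H exactly.

Yes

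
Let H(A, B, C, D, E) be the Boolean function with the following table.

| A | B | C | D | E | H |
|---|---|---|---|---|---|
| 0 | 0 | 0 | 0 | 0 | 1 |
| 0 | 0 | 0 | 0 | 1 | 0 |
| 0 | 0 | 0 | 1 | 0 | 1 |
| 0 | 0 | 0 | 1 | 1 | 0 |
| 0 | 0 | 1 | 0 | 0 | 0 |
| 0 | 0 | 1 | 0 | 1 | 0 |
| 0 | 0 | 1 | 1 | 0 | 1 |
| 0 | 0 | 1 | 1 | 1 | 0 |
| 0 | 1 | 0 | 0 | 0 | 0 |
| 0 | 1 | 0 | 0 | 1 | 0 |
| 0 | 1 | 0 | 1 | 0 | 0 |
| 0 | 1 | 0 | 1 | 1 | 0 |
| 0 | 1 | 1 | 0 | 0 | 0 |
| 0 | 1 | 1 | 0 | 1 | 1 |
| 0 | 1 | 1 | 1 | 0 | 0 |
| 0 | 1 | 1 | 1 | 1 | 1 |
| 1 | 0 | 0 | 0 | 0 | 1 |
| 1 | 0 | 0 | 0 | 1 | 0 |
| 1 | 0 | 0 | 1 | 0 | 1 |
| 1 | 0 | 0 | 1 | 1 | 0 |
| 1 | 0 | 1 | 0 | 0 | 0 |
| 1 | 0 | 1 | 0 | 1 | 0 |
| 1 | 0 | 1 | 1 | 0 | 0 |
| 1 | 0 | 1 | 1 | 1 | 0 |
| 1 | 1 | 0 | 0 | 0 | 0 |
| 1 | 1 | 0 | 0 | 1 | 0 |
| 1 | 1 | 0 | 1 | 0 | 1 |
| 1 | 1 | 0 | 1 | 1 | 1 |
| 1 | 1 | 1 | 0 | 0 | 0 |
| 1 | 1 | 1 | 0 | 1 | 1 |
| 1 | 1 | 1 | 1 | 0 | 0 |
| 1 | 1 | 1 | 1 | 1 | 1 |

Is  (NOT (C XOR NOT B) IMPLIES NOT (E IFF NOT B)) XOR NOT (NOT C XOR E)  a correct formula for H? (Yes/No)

Test each input against both H and the formula:
  A=0, B=0, C=0, D=0, E=0: formula gives 1, H = 1 ✓
  A=0, B=0, C=0, D=0, E=1: formula gives 0, H = 0 ✓
  A=0, B=0, C=0, D=1, E=0: formula gives 1, H = 1 ✓
  A=0, B=0, C=0, D=1, E=1: formula gives 0, H = 0 ✓
  …
  A=0, B=0, C=1, D=1, E=0: formula gives 0, but H = 1 ✗
A single disagreement suffices: at (0,0,1,1,0) they differ, so the formula does not compute H.

No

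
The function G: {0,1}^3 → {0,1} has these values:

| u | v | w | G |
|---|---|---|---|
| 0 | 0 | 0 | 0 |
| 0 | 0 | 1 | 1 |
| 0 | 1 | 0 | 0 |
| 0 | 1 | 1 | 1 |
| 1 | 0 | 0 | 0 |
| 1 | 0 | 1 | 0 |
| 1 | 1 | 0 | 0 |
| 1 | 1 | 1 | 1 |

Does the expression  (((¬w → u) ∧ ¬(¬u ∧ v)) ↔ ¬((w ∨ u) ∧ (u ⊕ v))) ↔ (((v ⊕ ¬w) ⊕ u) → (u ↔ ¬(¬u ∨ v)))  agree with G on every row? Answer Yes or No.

Check the formula against G row by row:
  u=0, v=0, w=0: formula gives 0, G = 0 ✓
  u=0, v=0, w=1: formula gives 1, G = 1 ✓
  u=0, v=1, w=0: formula gives 0, G = 0 ✓
  u=0, v=1, w=1: formula gives 1, G = 1 ✓
  u=1, v=0, w=0: formula gives 0, G = 0 ✓
  … (the remaining 3 rows also agree.)
Every row agrees, so the formula is equivalent.

Yes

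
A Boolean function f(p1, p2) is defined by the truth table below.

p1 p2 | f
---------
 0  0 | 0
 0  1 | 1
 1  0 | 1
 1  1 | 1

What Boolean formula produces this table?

f(p1, p2) = p1 + p2

The output is 1 whenever at least one input is 1 — the OR of all inputs.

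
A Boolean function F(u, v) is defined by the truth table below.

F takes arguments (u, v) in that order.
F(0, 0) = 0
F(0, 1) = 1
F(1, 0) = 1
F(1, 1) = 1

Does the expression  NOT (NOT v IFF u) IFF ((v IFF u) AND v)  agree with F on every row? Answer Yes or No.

Yes

Evaluate NOT (NOT v IFF u) IFF ((v IFF u) AND v) on each row and compare to F:
  u=0, v=0: formula gives 0, F = 0 ✓
  u=0, v=1: formula gives 1, F = 1 ✓
  u=1, v=0: formula gives 1, F = 1 ✓
  u=1, v=1: formula gives 1, F = 1 ✓
Every row agrees, so the formula is equivalent.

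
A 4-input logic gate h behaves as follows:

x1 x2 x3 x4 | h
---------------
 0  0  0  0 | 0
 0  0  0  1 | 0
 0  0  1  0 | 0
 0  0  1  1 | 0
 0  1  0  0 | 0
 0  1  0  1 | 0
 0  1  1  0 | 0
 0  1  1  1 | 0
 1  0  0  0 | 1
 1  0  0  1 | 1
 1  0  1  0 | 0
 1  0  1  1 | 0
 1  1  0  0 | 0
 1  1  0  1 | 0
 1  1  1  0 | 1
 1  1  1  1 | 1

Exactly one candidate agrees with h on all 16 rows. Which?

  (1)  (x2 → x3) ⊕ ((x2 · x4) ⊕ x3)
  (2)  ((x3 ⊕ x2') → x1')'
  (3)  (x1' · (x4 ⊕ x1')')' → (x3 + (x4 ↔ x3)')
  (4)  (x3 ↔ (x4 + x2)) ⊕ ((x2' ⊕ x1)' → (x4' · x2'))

(1) fails at (0,0,0,0): the formula yields 1, h is 0.
(3) fails at (0,0,0,1): the formula yields 1, h is 0.
(4) fails at (0,0,0,1): the formula yields 1, h is 0.
(2) is the remaining candidate, and it agrees with h on all 16 inputs.

2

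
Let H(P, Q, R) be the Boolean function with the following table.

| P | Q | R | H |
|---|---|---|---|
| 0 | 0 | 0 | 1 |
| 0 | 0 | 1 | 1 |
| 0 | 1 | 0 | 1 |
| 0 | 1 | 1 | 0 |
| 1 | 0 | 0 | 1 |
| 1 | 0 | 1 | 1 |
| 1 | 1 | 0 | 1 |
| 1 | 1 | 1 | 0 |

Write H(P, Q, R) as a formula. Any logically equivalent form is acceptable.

H(P, Q, R) = ~(((~P & Q) & R) | ((P & Q) & R))

The 0-rows are (0,1,1), (1,1,1). Take each as a conjunction (¬P·Q·R, P·Q·R), form their disjunction, and complement — that gives a formula that is 1 everywhere H is.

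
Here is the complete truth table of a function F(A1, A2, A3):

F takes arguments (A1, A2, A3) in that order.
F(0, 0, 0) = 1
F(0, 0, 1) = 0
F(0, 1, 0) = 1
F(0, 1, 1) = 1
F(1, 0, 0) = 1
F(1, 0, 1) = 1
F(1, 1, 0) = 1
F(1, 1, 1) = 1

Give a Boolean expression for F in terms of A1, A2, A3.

F(A1, A2, A3) = ((A1' · A2') · A3)'

Only row (0,0,1) gives 0. So F is 1 everywhere except there — the complement of the minterm ¬A1·¬A2·A3.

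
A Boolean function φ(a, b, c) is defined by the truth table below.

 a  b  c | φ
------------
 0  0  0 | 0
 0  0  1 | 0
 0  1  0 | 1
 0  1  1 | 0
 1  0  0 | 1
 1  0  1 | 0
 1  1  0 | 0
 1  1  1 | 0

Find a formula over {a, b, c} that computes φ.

φ(a, b, c) = ((NOT a AND b) AND NOT c) OR ((a AND NOT b) AND NOT c)

φ=1 on 2 inputs: (0,1,0), (1,0,0). Reading each as a conjunction of literals (¬a·b·¬c, a·¬b·¬c) and taking the OR gives the canonical DNF.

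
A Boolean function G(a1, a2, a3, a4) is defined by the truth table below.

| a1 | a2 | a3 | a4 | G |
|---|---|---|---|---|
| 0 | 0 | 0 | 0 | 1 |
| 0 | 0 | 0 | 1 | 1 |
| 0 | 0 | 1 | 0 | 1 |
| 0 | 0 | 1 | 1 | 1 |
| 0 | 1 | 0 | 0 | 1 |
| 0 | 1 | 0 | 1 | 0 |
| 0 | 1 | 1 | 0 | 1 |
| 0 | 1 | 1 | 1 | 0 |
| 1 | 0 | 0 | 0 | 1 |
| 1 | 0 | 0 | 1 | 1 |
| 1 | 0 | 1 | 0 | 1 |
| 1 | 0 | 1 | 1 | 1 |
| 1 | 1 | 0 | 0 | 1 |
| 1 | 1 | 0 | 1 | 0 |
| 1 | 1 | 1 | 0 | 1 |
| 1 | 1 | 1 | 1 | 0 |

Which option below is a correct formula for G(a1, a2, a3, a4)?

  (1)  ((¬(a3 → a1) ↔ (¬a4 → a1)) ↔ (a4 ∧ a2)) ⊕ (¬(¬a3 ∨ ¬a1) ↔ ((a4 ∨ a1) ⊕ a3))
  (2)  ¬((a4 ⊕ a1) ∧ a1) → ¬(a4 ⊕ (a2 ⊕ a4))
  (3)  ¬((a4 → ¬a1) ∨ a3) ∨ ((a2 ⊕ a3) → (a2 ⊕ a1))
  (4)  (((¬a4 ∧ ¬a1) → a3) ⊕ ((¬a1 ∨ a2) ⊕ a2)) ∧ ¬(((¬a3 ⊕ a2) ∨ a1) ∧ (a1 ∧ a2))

1

(2) disagrees with G on (0,1,0,0) (formula → 0, table → 1); rule it out.
(3) disagrees with G on (0,0,1,0) (formula → 0, table → 1); rule it out.
(4) disagrees with G on (0,0,0,1) (formula → 0, table → 1); rule it out.
(1) is the remaining candidate, and it agrees with G on all 16 inputs.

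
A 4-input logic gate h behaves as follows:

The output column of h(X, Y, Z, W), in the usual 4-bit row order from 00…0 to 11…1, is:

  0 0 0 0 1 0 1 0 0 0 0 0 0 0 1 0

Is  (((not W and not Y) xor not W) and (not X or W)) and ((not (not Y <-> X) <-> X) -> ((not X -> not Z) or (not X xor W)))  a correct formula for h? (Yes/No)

No

Test each input against both h and the formula:
  X=0, Y=0, Z=0, W=0: formula gives 0, h = 0 ✓
  X=0, Y=0, Z=0, W=1: formula gives 0, h = 0 ✓
  X=0, Y=0, Z=1, W=0: formula gives 0, h = 0 ✓
  X=0, Y=0, Z=1, W=1: formula gives 0, h = 0 ✓
  …
  X=1, Y=1, Z=1, W=0: formula gives 0, but h = 1 ✗
Since they disagree at (1,1,1,0), the expression is not a correct formula for h.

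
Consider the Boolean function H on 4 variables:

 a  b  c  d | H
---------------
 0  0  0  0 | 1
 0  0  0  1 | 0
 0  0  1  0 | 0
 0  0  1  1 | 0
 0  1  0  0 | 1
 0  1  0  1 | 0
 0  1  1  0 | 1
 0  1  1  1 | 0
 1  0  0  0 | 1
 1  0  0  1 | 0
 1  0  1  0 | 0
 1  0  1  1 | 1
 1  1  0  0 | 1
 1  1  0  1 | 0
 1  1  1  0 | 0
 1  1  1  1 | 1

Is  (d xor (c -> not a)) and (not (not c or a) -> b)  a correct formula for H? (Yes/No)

Check the formula against H row by row:
  a=0, b=0, c=0, d=0: formula gives 1, H = 1 ✓
  a=0, b=0, c=0, d=1: formula gives 0, H = 0 ✓
  a=0, b=0, c=1, d=0: formula gives 0, H = 0 ✓
  a=0, b=0, c=1, d=1: formula gives 0, H = 0 ✓
  …and likewise for the remaining 12 rows.
All 16 rows match — the expression computes H exactly.

Yes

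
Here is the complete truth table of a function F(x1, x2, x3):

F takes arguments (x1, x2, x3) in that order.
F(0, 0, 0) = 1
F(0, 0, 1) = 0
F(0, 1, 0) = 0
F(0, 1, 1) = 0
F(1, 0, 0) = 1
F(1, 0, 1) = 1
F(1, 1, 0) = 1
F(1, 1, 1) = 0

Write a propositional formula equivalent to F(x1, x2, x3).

F(x1, x2, x3) = ((((x1' · x2') · x3') + ((x1 · x2') · x3')) + ((x1 · x2') · x3)) + ((x1 · x2) · x3')

The 1-rows are (0,0,0), (1,0,0), (1,0,1), (1,1,0). Each contributes one minterm — ¬x1·¬x2·¬x3; x1·¬x2·¬x3; x1·¬x2·x3; x1·x2·¬x3 — and their disjunction is a sum-of-products form of F.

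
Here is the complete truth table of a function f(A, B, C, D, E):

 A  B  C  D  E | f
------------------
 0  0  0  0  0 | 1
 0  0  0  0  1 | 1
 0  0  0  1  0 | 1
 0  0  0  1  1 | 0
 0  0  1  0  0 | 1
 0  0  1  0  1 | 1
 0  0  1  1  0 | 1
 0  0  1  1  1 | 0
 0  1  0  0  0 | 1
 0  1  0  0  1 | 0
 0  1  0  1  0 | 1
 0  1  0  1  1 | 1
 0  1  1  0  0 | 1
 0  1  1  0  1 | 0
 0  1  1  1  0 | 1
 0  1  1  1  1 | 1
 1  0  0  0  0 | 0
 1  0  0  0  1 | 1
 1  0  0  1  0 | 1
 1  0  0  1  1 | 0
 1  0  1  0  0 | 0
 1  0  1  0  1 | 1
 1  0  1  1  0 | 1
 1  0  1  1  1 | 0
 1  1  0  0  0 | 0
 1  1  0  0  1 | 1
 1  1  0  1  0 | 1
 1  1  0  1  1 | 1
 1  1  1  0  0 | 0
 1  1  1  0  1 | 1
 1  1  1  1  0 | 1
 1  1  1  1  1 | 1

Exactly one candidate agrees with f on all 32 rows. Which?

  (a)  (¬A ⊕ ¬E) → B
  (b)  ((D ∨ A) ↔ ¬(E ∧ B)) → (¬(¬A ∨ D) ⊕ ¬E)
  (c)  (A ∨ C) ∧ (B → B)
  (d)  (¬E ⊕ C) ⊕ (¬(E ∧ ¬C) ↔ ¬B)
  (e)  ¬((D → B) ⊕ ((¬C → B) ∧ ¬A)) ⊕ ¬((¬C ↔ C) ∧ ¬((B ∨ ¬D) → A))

(a): at (0,0,0,0,1) it gives 0, but f = 1 — eliminated.
(c): at (0,0,0,0,0) it gives 0, but f = 1 — eliminated.
(d): at (0,0,0,0,0) it gives 0, but f = 1 — eliminated.
(e): at (0,0,0,1,0) it gives 0, but f = 1 — eliminated.
Only (b) survives; checking it on all 32 rows confirms it matches f.

b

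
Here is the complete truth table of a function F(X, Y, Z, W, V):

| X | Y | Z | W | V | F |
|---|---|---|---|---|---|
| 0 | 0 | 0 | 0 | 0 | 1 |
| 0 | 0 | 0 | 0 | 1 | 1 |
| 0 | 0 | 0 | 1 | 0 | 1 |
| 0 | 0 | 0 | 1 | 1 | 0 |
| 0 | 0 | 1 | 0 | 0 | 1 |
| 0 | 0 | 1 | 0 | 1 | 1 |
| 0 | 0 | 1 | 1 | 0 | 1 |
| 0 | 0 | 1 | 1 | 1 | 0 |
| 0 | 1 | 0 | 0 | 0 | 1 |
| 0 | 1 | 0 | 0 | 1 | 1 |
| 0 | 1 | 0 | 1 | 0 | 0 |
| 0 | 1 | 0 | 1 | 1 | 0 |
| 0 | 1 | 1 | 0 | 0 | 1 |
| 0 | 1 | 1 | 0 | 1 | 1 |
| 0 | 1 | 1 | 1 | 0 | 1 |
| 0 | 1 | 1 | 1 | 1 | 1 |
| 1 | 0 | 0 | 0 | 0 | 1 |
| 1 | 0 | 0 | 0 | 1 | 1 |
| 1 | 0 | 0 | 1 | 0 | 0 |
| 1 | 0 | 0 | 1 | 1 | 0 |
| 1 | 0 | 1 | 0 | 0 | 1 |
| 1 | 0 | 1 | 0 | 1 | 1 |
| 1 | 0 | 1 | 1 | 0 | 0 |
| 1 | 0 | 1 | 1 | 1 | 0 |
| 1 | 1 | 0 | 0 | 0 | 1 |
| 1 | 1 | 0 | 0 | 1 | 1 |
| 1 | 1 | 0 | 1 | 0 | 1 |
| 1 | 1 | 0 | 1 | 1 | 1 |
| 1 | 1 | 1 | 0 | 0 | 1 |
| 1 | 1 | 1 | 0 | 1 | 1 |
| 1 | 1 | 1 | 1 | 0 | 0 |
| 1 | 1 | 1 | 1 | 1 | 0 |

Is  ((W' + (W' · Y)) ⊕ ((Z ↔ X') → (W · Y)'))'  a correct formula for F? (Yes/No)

Evaluate ((W' + (W' · Y)) ⊕ ((Z ↔ X') → (W · Y)'))' on each row and compare to F:
  X=0, Y=0, Z=0, W=0, V=0: formula gives 1, F = 1 ✓
  X=0, Y=0, Z=0, W=0, V=1: formula gives 1, F = 1 ✓
  X=0, Y=0, Z=0, W=1, V=0: formula gives 0, but F = 1 ✗
Row (0,0,0,1,0) is a counterexample, so the formula is not equivalent to F.

No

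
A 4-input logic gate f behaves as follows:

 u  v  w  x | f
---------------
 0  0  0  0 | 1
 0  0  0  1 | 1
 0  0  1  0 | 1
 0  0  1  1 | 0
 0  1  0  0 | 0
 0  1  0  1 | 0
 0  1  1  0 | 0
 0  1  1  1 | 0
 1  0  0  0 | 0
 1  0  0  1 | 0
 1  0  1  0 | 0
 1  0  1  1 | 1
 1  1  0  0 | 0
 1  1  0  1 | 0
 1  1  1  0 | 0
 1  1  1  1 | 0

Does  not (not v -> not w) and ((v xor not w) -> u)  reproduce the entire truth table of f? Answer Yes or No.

No

Test each input against both f and the formula:
  u=0, v=0, w=0, x=0: formula gives 0, but f = 1 ✗
A single disagreement suffices: at (0,0,0,0) they differ, so the formula does not compute f.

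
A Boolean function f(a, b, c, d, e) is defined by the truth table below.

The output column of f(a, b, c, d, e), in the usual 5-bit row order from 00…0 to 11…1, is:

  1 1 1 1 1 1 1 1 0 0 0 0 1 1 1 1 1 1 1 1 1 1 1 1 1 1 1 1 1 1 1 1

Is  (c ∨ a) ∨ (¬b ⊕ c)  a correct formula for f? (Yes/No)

Test each input against both f and the formula:
  a=0, b=0, c=0, d=0, e=0: formula gives 1, f = 1 ✓
  a=0, b=0, c=0, d=0, e=1: formula gives 1, f = 1 ✓
  a=0, b=0, c=0, d=1, e=0: formula gives 1, f = 1 ✓
  a=0, b=0, c=0, d=1, e=1: formula gives 1, f = 1 ✓
  … (the remaining 28 rows also agree.)
All 32 rows match — the expression computes f exactly.

Yes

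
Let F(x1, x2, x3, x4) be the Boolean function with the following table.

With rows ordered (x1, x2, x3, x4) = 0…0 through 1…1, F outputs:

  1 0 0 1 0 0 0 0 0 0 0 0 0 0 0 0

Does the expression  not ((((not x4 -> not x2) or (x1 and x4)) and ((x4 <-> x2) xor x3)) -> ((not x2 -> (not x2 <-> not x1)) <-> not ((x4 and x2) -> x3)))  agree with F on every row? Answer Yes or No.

Check the formula against F row by row:
  x1=0, x2=0, x3=0, x4=0: formula gives 1, F = 1 ✓
  x1=0, x2=0, x3=0, x4=1: formula gives 0, F = 0 ✓
  x1=0, x2=0, x3=1, x4=0: formula gives 0, F = 0 ✓
  x1=0, x2=0, x3=1, x4=1: formula gives 1, F = 1 ✓
  … (the remaining 12 rows also agree.)
Every row agrees, so the formula is equivalent.

Yes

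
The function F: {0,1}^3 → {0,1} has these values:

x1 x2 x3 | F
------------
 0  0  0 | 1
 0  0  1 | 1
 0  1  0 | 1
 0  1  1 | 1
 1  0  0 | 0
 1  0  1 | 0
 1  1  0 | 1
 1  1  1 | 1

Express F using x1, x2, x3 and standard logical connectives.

The 0-rows are (1,0,0), (1,0,1). Take each as a conjunction (x1·¬x2·¬x3, x1·¬x2·x3), form their disjunction, and complement — that gives a formula that is 1 everywhere F is.

F(x1, x2, x3) = ~(((x1 & ~x2) & ~x3) | ((x1 & ~x2) & x3))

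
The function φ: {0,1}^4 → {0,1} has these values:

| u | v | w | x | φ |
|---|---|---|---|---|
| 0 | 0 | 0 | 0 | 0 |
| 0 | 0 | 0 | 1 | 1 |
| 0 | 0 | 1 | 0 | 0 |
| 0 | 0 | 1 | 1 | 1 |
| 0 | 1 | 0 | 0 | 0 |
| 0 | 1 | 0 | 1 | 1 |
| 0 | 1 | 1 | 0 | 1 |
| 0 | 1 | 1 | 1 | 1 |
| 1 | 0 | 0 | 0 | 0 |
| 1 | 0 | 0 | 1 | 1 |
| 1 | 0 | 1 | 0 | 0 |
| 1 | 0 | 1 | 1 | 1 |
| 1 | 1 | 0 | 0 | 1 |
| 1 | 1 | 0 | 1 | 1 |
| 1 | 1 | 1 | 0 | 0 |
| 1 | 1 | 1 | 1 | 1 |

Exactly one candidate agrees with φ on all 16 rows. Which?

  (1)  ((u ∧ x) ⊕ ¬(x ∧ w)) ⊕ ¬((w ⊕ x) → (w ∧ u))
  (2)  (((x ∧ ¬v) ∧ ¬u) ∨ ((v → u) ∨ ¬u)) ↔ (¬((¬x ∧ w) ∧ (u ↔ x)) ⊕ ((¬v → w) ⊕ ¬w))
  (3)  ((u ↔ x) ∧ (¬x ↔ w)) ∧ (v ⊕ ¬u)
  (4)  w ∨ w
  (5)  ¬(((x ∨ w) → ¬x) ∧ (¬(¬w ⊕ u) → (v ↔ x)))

(1): at (0,0,0,0) it gives 1, but φ = 0 — eliminated.
(2): at (0,0,0,1) it gives 0, but φ = 1 — eliminated.
(3): at (0,0,0,1) it gives 0, but φ = 1 — eliminated.
(4): at (0,0,0,1) it gives 0, but φ = 1 — eliminated.
That leaves (5). Evaluating it on every row reproduces the table of φ exactly.

5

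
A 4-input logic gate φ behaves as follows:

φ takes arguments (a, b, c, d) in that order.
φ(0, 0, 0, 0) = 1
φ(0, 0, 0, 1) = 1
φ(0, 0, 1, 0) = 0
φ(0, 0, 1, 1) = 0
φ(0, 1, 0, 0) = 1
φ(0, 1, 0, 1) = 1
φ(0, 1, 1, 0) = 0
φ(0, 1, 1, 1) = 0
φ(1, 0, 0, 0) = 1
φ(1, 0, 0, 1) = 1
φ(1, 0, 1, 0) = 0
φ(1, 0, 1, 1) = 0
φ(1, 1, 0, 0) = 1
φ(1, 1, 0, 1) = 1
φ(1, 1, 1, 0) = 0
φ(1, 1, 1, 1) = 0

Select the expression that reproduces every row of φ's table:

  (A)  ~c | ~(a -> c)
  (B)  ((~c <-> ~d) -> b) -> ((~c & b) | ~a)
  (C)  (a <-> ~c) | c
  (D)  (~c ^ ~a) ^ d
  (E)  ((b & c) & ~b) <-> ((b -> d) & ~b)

A

(B) disagrees with φ on (0,0,1,0) (formula → 1, table → 0); rule it out.
(C) disagrees with φ on (0,0,0,0) (formula → 0, table → 1); rule it out.
(D) disagrees with φ on (0,0,0,0) (formula → 0, table → 1); rule it out.
(E) disagrees with φ on (0,0,0,0) (formula → 0, table → 1); rule it out.
That leaves (A). Evaluating it on every row reproduces the table of φ exactly.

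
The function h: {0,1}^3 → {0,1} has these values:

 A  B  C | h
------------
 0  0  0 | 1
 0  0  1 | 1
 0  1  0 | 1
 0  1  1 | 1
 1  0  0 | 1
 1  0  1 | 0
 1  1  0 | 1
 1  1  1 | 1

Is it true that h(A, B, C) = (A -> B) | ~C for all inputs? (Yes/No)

Yes

Test each input against both h and the formula:
  A=0, B=0, C=0: formula gives 1, h = 1 ✓
  A=0, B=0, C=1: formula gives 1, h = 1 ✓
  A=0, B=1, C=0: formula gives 1, h = 1 ✓
  A=0, B=1, C=1: formula gives 1, h = 1 ✓
  A=1, B=0, C=0: formula gives 1, h = 1 ✓
  … (the remaining 3 rows also agree.)
All 8 rows match — the expression computes h exactly.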